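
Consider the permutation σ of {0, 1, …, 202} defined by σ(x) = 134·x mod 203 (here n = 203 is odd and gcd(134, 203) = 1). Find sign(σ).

-1

Trace 57: π^k(57) = [57, 127, 169, 113, 120, 43, 78] for k=0..6.
Cycle type of π: 28×7 + 1×7; total 14 cycles.
203 − 14 = 189 transpositions; sign(π) = (−1)^189 = -1.
Via Zolotarev, sign(π_{134}) = (134|203) = -1.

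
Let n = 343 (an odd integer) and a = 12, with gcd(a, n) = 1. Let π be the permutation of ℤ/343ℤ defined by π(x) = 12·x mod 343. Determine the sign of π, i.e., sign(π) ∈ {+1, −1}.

Start at x=316: 316 → 19 → 228 → 335 → 247 → 220 → 239 → … (one orbit).
π_12 has 4 disjoint cycles with lengths [294, 42, 6, 1] on {0,…,342}.
With 4 cycles on 343 points, sign = (−1)^{343−4} = -1.

-1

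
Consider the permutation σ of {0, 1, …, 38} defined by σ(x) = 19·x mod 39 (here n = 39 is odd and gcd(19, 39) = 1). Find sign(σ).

-1

Start at x=1: 1 → 19 → 10 → 34 → 22 → 28 → 25 → … (one orbit).
Cycle lengths of π_19 on ℤ/39ℤ: [12, 12, 12, 1, 1, 1]; 6 cycles in total.
6 cycles on 39: each ℓ→(−1)^(ℓ−1), product (−1)^33 = -1.
Zolotarev: (19|39) = -1, matching the cycle-count sign.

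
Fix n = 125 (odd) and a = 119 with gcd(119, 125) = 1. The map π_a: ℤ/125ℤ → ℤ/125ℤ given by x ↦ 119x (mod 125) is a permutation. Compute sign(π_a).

+1

Orbit of 81 under x↦119x: [81, 14, 41, 4, 101, 19, 11]… (length divides ord_125(119)).
7 cycles of lengths [50, 50, 10, 10, 2, 2, 1].
n − c = 125 − 7 = 118; sign = (−1)^118 = +1.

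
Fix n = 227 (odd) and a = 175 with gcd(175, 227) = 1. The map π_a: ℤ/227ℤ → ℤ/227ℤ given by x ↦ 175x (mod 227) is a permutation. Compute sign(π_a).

+1

Trace 81: π^k(81) = [81, 101, 196, 23, 166, 221, 85] for k=0..6.
Decompose π into cycles: lengths [113, 113, 1] (3 cycles, including the fixed point 0).
n − c = 227 − 3 = 224; sign = (−1)^224 = +1.
(175|227)_J = +1 (Zolotarev's lemma cross-check).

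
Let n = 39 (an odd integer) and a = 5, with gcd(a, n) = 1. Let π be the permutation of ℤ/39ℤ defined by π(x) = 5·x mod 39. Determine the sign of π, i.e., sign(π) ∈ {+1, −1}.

Trace 8: π^k(8) = [8, 1, 5, 25] for k=0..3.
11 cycles of lengths [4, 4, 4, 4, 4, 4, 4, 4, 4, 2, 1].
39 − 11 = 28 transpositions; sign(π) = (−1)^28 = +1.
Zolotarev: (5|39) = +1, matching the cycle-count sign.

+1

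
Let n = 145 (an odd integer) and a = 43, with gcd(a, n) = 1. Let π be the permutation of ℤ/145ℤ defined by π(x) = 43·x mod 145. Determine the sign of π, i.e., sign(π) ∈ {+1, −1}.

+1

Start at x=1: 1 → 43 → 109 → 47 → 136 → 48 → 34 → … (one orbit).
7 cycles of lengths [28, 28, 28, 28, 28, 4, 1].
7 cycles on 145: each ℓ→(−1)^(ℓ−1), product (−1)^138 = +1.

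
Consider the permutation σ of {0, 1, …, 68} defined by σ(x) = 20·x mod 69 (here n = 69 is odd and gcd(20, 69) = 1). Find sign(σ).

Orbit of 38 under x↦20x: [38, 1, 20, 55, 65, 58, 56]… (length divides ord_69(20)).
The orbit structure of x ↦ 20x mod 69: 5 orbits of sizes [22, 22, 22, 2, 1].
Σ(ℓ_i−1) = 69−5 = 64; sign = (−1)^64 = +1.
Check: (20/69) = +1 by Zolotarev.

+1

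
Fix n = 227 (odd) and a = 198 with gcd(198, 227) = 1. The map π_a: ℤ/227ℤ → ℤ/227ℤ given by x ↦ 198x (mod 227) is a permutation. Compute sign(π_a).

-1

Start at x=16: 16 → 217 → 63 → 216 → 92 → 56 → 192 → … (one orbit).
Cycle type of π: 226 + 1; total 2 cycles.
sign(π) = (−1)^{n − #cycles} = (−1)^{227−2} = (−1)^225 = -1.
(198|227)_J = -1 (Zolotarev's lemma cross-check).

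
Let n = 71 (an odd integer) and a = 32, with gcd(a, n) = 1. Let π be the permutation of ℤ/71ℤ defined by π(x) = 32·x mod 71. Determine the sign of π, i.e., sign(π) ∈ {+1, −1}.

Orbit of 37 under x↦32x: [37, 48, 45, 20, 1, 32, 30]… (length divides ord_71(32)).
Decompose π into cycles: lengths [7, 7, 7, 7, 7, 7, 7, 7, 7, 7, 1] (11 cycles, including the fixed point 0).
71 − 11 = 60 transpositions; sign(π) = (−1)^60 = +1.
(32|71)_J = +1 (Zolotarev's lemma cross-check).

+1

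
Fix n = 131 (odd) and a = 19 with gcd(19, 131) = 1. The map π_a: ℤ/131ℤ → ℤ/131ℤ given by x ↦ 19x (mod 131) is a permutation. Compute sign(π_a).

-1

Orbit of 45 under x↦19x: [45, 69, 1, 19, 99, 47, 107]… (length divides ord_131(19)).
Decompose π into cycles: lengths [26, 26, 26, 26, 26, 1] (6 cycles, including the fixed point 0).
Σ(ℓ_i−1) = 131−6 = 125; sign = (−1)^125 = -1.
(19|131)_J = -1 (Zolotarev's lemma cross-check).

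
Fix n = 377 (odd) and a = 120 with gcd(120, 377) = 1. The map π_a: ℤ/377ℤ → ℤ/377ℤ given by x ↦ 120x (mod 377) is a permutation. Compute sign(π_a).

Orbit of 237 under x↦120x: [237, 165, 196, 146, 178, 248, 354]… (length divides ord_377(120)).
Decompose π into cycles: lengths [42, 42, 42, 42, 42, 42, 42, 42, 14, 14, 3, 3, 3, 3, 1] (15 cycles, including the fixed point 0).
Σ(ℓ_i−1) = 377−15 = 362; sign = (−1)^362 = +1.

+1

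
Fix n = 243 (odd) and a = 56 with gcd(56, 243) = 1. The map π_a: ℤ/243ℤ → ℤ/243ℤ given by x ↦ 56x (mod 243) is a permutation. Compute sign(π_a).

-1

Trace 97: π^k(97) = [97, 86, 199, 209, 40, 53, 52] for k=0..6.
Decompose π into cycles: lengths [162, 54, 18, 6, 2, 1] (6 cycles, including the fixed point 0).
sign(π) = (−1)^{n − #cycles} = (−1)^{243−6} = (−1)^237 = -1.
The Jacobi symbol (56|243) = -1 (Zolotarev) agrees.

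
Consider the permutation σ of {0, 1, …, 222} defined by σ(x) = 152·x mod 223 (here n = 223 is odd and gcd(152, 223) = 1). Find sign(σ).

Trace 62: π^k(62) = [62, 58, 119, 25, 9, 30, 100] for k=0..6.
Cycle type of π: 111×2 + 1; total 3 cycles.
Σ(ℓ_i−1) = 223−3 = 220; sign = (−1)^220 = +1.
(152|223)_J = +1 (Zolotarev's lemma cross-check).

+1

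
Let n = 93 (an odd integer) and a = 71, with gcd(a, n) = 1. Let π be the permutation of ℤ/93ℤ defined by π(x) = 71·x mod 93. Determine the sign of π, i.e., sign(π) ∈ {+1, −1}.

Start at x=80: 80 → 7 → 32 → 40 → 50 → 16 → 20 → … (one orbit).
Decompose π into cycles: lengths [30, 30, 15, 15, 2, 1] (6 cycles, including the fixed point 0).
n − c = 93 − 6 = 87; sign = (−1)^87 = -1.
Check: (71/93) = -1 by Zolotarev.

-1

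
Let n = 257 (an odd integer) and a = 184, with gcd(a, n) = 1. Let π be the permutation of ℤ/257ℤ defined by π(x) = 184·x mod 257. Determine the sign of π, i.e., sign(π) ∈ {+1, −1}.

Start at x=44: 44 → 129 → 92 → 223 → 169 → 256 → 73 → … (one orbit).
The orbit structure of x ↦ 184x mod 257: 5 orbits of sizes [64, 64, 64, 64, 1].
Σ(ℓ_i−1) = 257−5 = 252; sign = (−1)^252 = +1.
Via Zolotarev, sign(π_{184}) = (184|257) = +1.

+1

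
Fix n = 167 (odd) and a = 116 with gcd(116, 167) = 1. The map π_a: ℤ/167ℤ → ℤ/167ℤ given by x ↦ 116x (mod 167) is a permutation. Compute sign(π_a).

Trace 44: π^k(44) = [44, 94, 49, 6, 28, 75, 16] for k=0..6.
Cycle lengths of π_116 on ℤ/167ℤ: [83, 83, 1]; 3 cycles in total.
n − c = 167 − 3 = 164; sign = (−1)^164 = +1.
The Jacobi symbol (116|167) = +1 (Zolotarev) agrees.

+1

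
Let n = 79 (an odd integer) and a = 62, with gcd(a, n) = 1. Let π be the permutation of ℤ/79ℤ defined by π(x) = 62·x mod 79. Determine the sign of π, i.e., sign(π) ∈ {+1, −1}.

+1

Start at x=18: 18 → 10 → 67 → 46 → 8 → 22 → 21 → … (one orbit).
Cycle lengths of π_62 on ℤ/79ℤ: [13, 13, 13, 13, 13, 13, 1]; 7 cycles in total.
n − c = 79 − 7 = 72; sign = (−1)^72 = +1.
Zolotarev: (62|79) = +1, matching the cycle-count sign.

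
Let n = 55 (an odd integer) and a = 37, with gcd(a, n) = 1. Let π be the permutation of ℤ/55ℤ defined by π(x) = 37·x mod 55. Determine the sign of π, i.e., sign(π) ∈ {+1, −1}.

-1

Trace 9: π^k(9) = [9, 3, 1, 37, 49, 53, 36] for k=0..6.
π_37 has 6 disjoint cycles with lengths [20, 20, 5, 5, 4, 1] on {0,…,54}.
55 − 6 = 49 transpositions; sign(π) = (−1)^49 = -1.
Via Zolotarev, sign(π_{37}) = (37|55) = -1.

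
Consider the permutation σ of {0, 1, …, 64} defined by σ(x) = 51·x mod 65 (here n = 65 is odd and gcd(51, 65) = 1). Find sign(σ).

+1

Orbit of 1 under x↦51x: [1, 51]… (length divides ord_65(51)).
Decompose π into cycles: lengths [2, 2, 2, 2, 2, 2, 2, 2, 2, 2, 2, 2, 2, 2, 2, 2, 2, 2, 2, 2, 2, 2, 2, 2, 2, 2, 2, 2, 2, 2, 1, 1, 1, 1, 1] (35 cycles, including the fixed point 0).
With 35 cycles on 65 points, sign = (−1)^{65−35} = +1.
Check: (51/65) = +1 by Zolotarev.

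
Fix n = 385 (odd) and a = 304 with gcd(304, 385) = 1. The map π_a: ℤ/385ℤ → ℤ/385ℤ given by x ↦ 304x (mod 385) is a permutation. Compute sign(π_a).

+1

Orbit of 54 under x↦304x: [54, 246, 94, 86, 349, 221, 194]… (length divides ord_385(304)).
π_304 has 23 disjoint cycles with lengths [30, 30, 30, 30, 30, 30, 30, 30, 30, 30, 10, 10, 10, 10, 10, 6, 6, 6, 6, 6, 2, 2, 1] on {0,…,384}.
With 23 cycles on 385 points, sign = (−1)^{385−23} = +1.
(304|385)_J = +1 (Zolotarev's lemma cross-check).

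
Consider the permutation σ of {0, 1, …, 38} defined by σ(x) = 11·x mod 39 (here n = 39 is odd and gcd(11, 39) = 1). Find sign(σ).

Start at x=5: 5 → 16 → 20 → 25 → 2 → 22 → 8 → … (one orbit).
5 cycles of lengths [12, 12, 12, 2, 1].
5 cycles on 39: each ℓ→(−1)^(ℓ−1), product (−1)^34 = +1.

+1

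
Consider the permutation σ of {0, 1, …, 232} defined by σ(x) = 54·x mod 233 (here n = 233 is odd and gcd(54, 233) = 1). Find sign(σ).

Orbit of 203 under x↦54x: [203, 11, 128, 155, 215, 193, 170]… (length divides ord_233(54)).
2 cycles of lengths [232, 1].
sign(π) = (−1)^{n − #cycles} = (−1)^{233−2} = (−1)^231 = -1.
Zolotarev: (54|233) = -1, matching the cycle-count sign.

-1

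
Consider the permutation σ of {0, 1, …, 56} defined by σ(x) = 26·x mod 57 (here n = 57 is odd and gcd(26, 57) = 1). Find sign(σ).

Trace 7: π^k(7) = [7, 11, 1, 26, 49, 20] for k=0..5.
The orbit structure of x ↦ 26x mod 57: 14 orbits of sizes [6, 6, 6, 6, 6, 6, 3, 3, 3, 3, 3, 3, 2, 1].
14 cycles on 57: each ℓ→(−1)^(ℓ−1), product (−1)^43 = -1.
Zolotarev: (26|57) = -1, matching the cycle-count sign.

-1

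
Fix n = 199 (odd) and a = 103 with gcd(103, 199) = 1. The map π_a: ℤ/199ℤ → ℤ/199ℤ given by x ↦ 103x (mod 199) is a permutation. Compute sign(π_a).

+1

Trace 1: π^k(1) = [1, 103, 62, 18, 63, 121, 125] for k=0..6.
Decompose π into cycles: lengths [11, 11, 11, 11, 11, 11, 11, 11, 11, 11, 11, 11, 11, 11, 11, 11, 11, 11, 1] (19 cycles, including the fixed point 0).
19 cycles on 199: each ℓ→(−1)^(ℓ−1), product (−1)^180 = +1.
Check: (103/199) = +1 by Zolotarev.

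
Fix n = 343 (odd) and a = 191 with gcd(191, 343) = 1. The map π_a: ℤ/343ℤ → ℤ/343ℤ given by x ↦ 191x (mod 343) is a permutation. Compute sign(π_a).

Orbit of 18 under x↦191x: [18, 8, 156, 298, 323, 296, 284]… (length divides ord_343(191)).
Cycle type of π: 147×2 + 21×2 + 3×2 + 1; total 7 cycles.
With 7 cycles on 343 points, sign = (−1)^{343−7} = +1.
The Jacobi symbol (191|343) = +1 (Zolotarev) agrees.

+1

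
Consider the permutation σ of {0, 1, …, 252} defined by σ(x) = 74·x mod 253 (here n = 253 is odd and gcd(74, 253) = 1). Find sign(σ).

+1

Orbit of 3 under x↦74x: [3, 222, 236, 7, 12, 129, 185]… (length divides ord_253(74)).
Cycle lengths of π_74 on ℤ/253ℤ: [110, 110, 22, 10, 1]; 5 cycles in total.
5 cycles on 253: each ℓ→(−1)^(ℓ−1), product (−1)^248 = +1.
Zolotarev: (74|253) = +1, matching the cycle-count sign.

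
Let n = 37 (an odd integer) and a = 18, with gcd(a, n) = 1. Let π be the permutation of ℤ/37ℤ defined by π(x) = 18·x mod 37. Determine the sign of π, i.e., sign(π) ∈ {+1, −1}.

Trace 18: π^k(18) = [18, 28, 23, 7, 15, 11, 13] for k=0..6.
Cycle lengths of π_18 on ℤ/37ℤ: [36, 1]; 2 cycles in total.
With 2 cycles on 37 points, sign = (−1)^{37−2} = -1.

-1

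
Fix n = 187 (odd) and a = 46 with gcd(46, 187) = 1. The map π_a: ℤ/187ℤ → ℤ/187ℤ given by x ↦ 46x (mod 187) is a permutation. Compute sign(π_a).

Orbit of 62 under x↦46x: [62, 47, 105, 155, 24, 169, 107]… (length divides ord_187(46)).
Cycle type of π: 80×2 + 16 + 10 + 1; total 5 cycles.
sign(π) = (−1)^{n − #cycles} = (−1)^{187−5} = (−1)^182 = +1.
Via Zolotarev, sign(π_{46}) = (46|187) = +1.

+1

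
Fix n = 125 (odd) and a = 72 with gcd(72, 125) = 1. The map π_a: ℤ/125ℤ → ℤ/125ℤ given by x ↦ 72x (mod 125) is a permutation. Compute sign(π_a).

-1

Start at x=93: 93 → 71 → 112 → 64 → 108 → 26 → 122 → … (one orbit).
Cycle lengths of π_72 on ℤ/125ℤ: [100, 20, 4, 1]; 4 cycles in total.
n − c = 125 − 4 = 121; sign = (−1)^121 = -1.
Via Zolotarev, sign(π_{72}) = (72|125) = -1.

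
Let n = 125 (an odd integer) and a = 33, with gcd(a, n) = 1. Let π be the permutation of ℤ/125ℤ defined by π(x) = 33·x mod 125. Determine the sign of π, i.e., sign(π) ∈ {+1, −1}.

Trace 111: π^k(111) = [111, 38, 4, 7, 106, 123, 59] for k=0..6.
Cycle lengths of π_33 on ℤ/125ℤ: [100, 20, 4, 1]; 4 cycles in total.
125 − 4 = 121 transpositions; sign(π) = (−1)^121 = -1.
Zolotarev: (33|125) = -1, matching the cycle-count sign.

-1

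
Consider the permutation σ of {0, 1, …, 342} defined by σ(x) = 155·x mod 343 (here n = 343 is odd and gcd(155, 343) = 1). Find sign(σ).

+1

Orbit of 295 under x↦155x: [295, 106, 309, 218, 176, 183, 239]… (length divides ord_343(155)).
Cycle type of π: 49×6 + 7×6 + 1×7; total 19 cycles.
With 19 cycles on 343 points, sign = (−1)^{343−19} = +1.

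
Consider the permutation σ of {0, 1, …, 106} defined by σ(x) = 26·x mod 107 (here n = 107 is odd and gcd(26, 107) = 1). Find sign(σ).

Start at x=5: 5 → 23 → 63 → 33 → 2 → 52 → 68 → … (one orbit).
Decompose π into cycles: lengths [106, 1] (2 cycles, including the fixed point 0).
n − c = 107 − 2 = 105; sign = (−1)^105 = -1.
Zolotarev: (26|107) = -1, matching the cycle-count sign.

-1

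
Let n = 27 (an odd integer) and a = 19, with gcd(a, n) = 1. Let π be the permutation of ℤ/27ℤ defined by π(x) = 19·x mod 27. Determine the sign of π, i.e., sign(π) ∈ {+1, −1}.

+1

Trace 1: π^k(1) = [1, 19, 10] for k=0..2.
Cycle type of π: 3×6 + 1×9; total 15 cycles.
n − c = 27 − 15 = 12; sign = (−1)^12 = +1.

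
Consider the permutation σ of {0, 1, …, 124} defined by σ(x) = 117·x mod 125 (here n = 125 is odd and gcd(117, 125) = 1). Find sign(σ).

Start at x=113: 113 → 96 → 107 → 19 → 98 → 91 → 22 → … (one orbit).
4 cycles of lengths [100, 20, 4, 1].
125 − 4 = 121 transpositions; sign(π) = (−1)^121 = -1.

-1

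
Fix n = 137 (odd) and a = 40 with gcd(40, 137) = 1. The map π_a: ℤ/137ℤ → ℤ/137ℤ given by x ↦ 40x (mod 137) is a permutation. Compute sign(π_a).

-1

Orbit of 20 under x↦40x: [20, 115, 79, 9, 86, 15, 52]… (length divides ord_137(40)).
Decompose π into cycles: lengths [136, 1] (2 cycles, including the fixed point 0).
2 cycles on 137: each ℓ→(−1)^(ℓ−1), product (−1)^135 = -1.
Check: (40/137) = -1 by Zolotarev.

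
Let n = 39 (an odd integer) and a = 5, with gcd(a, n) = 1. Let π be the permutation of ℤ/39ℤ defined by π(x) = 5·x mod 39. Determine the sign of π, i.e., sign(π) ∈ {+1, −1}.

Orbit of 5 under x↦5x: [5, 25, 8, 1]… (length divides ord_39(5)).
11 cycles of lengths [4, 4, 4, 4, 4, 4, 4, 4, 4, 2, 1].
sign(π) = (−1)^{n − #cycles} = (−1)^{39−11} = (−1)^28 = +1.

+1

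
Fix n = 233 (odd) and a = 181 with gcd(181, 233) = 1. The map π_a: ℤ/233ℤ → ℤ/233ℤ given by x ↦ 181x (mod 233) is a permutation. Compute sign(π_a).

Orbit of 50 under x↦181x: [50, 196, 60, 142, 72, 217, 133]… (length divides ord_233(181)).
Cycle lengths of π_181 on ℤ/233ℤ: [116, 116, 1]; 3 cycles in total.
n − c = 233 − 3 = 230; sign = (−1)^230 = +1.
Check: (181/233) = +1 by Zolotarev.

+1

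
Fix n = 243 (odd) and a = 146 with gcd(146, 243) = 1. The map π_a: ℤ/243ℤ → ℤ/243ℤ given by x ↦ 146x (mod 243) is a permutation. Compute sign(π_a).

Orbit of 100 under x↦146x: [100, 20, 4, 98, 214, 140, 28]… (length divides ord_243(146)).
The orbit structure of x ↦ 146x mod 243: 6 orbits of sizes [162, 54, 18, 6, 2, 1].
Σ(ℓ_i−1) = 243−6 = 237; sign = (−1)^237 = -1.

-1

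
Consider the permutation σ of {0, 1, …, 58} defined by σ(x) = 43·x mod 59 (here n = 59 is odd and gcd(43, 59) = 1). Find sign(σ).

-1

Orbit of 1 under x↦43x: [1, 43, 20, 34, 46, 31, 35]… (length divides ord_59(43)).
Cycle lengths of π_43 on ℤ/59ℤ: [58, 1]; 2 cycles in total.
n − c = 59 − 2 = 57; sign = (−1)^57 = -1.
(43|59)_J = -1 (Zolotarev's lemma cross-check).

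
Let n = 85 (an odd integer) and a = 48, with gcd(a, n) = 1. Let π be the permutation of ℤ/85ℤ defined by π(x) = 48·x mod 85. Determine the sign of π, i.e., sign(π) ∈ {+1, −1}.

+1

Orbit of 57 under x↦48x: [57, 16, 3, 59, 27, 21, 73]… (length divides ord_85(48)).
Decompose π into cycles: lengths [16, 16, 16, 16, 16, 4, 1] (7 cycles, including the fixed point 0).
Σ(ℓ_i−1) = 85−7 = 78; sign = (−1)^78 = +1.
The Jacobi symbol (48|85) = +1 (Zolotarev) agrees.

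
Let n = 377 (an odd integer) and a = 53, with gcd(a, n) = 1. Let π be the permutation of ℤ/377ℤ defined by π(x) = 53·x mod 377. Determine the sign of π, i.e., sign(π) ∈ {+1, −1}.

+1

Orbit of 53 under x↦53x: [53, 170, 339, 248, 326, 313, 1]… (length divides ord_377(53)).
65 cycles of lengths [7, 7, 7, 7, 7, 7, 7, 7, 7, 7, 7, 7, 7, 7, 7, 7, 7, 7, 7, 7, 7, 7, 7, 7, 7, 7, 7, 7, 7, 7, 7, 7, 7, 7, 7, 7, 7, 7, 7, 7, 7, 7, 7, 7, 7, 7, 7, 7, 7, 7, 7, 7, 1, 1, 1, 1, 1, 1, 1, 1, 1, 1, 1, 1, 1].
377 − 65 = 312 transpositions; sign(π) = (−1)^312 = +1.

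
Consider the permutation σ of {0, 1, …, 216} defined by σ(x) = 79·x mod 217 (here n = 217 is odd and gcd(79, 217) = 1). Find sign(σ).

Orbit of 37 under x↦79x: [37, 102, 29, 121, 11, 1, 79]… (length divides ord_217(79)).
Cycle lengths of π_79 on ℤ/217ℤ: [30, 30, 30, 30, 30, 30, 30, 3, 3, 1]; 10 cycles in total.
Σ(ℓ_i−1) = 217−10 = 207; sign = (−1)^207 = -1.
The Jacobi symbol (79|217) = -1 (Zolotarev) agrees.

-1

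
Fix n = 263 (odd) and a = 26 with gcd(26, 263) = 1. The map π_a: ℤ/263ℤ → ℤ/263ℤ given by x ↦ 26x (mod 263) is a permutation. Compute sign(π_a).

Start at x=208: 208 → 148 → 166 → 108 → 178 → 157 → 137 → … (one orbit).
3 cycles of lengths [131, 131, 1].
sign(π) = (−1)^{n − #cycles} = (−1)^{263−3} = (−1)^260 = +1.
Via Zolotarev, sign(π_{26}) = (26|263) = +1.

+1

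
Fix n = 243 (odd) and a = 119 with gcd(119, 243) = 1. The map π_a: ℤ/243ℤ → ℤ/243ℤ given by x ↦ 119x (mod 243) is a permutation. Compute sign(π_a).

-1

Start at x=182: 182 → 31 → 44 → 133 → 32 → 163 → 200 → … (one orbit).
The orbit structure of x ↦ 119x mod 243: 6 orbits of sizes [162, 54, 18, 6, 2, 1].
n − c = 243 − 6 = 237; sign = (−1)^237 = -1.
The Jacobi symbol (119|243) = -1 (Zolotarev) agrees.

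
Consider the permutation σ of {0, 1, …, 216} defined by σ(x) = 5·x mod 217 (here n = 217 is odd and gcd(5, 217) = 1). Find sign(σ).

Orbit of 5 under x↦5x: [5, 25, 125, 191, 87, 1]… (length divides ord_217(5)).
Cycle lengths of π_5 on ℤ/217ℤ: [6, 6, 6, 6, 6, 6, 6, 6, 6, 6, 6, 6, 6, 6, 6, 6, 6, 6, 6, 6, 6, 6, 6, 6, 6, 6, 6, 6, 6, 6, 6, 3, 3, 3, 3, 3, 3, 3, 3, 3, 3, 1]; 42 cycles in total.
217 − 42 = 175 transpositions; sign(π) = (−1)^175 = -1.
Zolotarev: (5|217) = -1, matching the cycle-count sign.

-1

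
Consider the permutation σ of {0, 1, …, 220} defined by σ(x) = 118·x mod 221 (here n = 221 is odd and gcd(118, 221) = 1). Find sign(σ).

Trace 118: π^k(118) = [118, 1] for k=0..1.
The orbit structure of x ↦ 118x mod 221: 117 orbits of sizes [2, 2, 2, 2, 2, 2, 2, 2, 2, 2, 2, 2, 2, 2, 2, 2, 2, 2, 2, 2, 2, 2, 2, 2, 2, 2, 2, 2, 2, 2, 2, 2, 2, 2, 2, 2, 2, 2, 2, 2, 2, 2, 2, 2, 2, 2, 2, 2, 2, 2, 2, 2, 2, 2, 2, 2, 2, 2, 2, 2, 2, 2, 2, 2, 2, 2, 2, 2, 2, 2, 2, 2, 2, 2, 2, 2, 2, 2, 2, 2, 2, 2, 2, 2, 2, 2, 2, 2, 2, 2, 2, 2, 2, 2, 2, 2, 2, 2, 2, 2, 2, 2, 2, 2, 1, 1, 1, 1, 1, 1, 1, 1, 1, 1, 1, 1, 1].
117 cycles on 221: each ℓ→(−1)^(ℓ−1), product (−1)^104 = +1.
Check: (118/221) = +1 by Zolotarev.

+1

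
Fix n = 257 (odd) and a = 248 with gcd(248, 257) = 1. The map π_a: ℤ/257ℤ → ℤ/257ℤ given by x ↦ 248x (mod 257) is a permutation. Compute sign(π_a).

+1

Start at x=168: 168 → 30 → 244 → 117 → 232 → 225 → 31 → … (one orbit).
Cycle type of π: 128×2 + 1; total 3 cycles.
With 3 cycles on 257 points, sign = (−1)^{257−3} = +1.
Via Zolotarev, sign(π_{248}) = (248|257) = +1.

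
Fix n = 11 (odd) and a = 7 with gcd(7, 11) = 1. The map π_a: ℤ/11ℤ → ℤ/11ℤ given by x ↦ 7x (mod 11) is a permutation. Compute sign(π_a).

Orbit of 7 under x↦7x: [7, 5, 2, 3, 10, 4, 6]… (length divides ord_11(7)).
The orbit structure of x ↦ 7x mod 11: 2 orbits of sizes [10, 1].
11 − 2 = 9 transpositions; sign(π) = (−1)^9 = -1.

-1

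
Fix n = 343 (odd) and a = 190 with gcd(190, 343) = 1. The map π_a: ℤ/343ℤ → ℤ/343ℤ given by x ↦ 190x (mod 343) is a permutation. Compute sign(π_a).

Start at x=8: 8 → 148 → 337 → 232 → 176 → 169 → 211 → … (one orbit).
19 cycles of lengths [49, 49, 49, 49, 49, 49, 7, 7, 7, 7, 7, 7, 1, 1, 1, 1, 1, 1, 1].
Σ(ℓ_i−1) = 343−19 = 324; sign = (−1)^324 = +1.
(190|343)_J = +1 (Zolotarev's lemma cross-check).

+1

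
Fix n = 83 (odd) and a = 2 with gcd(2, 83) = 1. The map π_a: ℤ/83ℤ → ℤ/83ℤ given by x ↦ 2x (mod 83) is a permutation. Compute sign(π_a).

Orbit of 77 under x↦2x: [77, 71, 59, 35, 70, 57, 31]… (length divides ord_83(2)).
Cycle lengths of π_2 on ℤ/83ℤ: [82, 1]; 2 cycles in total.
With 2 cycles on 83 points, sign = (−1)^{83−2} = -1.
The Jacobi symbol (2|83) = -1 (Zolotarev) agrees.

-1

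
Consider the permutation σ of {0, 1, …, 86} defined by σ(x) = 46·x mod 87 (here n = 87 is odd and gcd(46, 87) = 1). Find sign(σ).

-1

Start at x=1: 1 → 46 → 28 → 70 → 1 (one orbit).
Cycle lengths of π_46 on ℤ/87ℤ: [4, 4, 4, 4, 4, 4, 4, 4, 4, 4, 4, 4, 4, 4, 4, 4, 4, 4, 4, 4, 4, 1, 1, 1]; 24 cycles in total.
n − c = 87 − 24 = 63; sign = (−1)^63 = -1.
The Jacobi symbol (46|87) = -1 (Zolotarev) agrees.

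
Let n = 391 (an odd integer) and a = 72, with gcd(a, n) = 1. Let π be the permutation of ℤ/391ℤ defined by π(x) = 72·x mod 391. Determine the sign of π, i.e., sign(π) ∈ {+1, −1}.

+1

Start at x=239: 239 → 4 → 288 → 13 → 154 → 140 → 305 → … (one orbit).
Cycle type of π: 44×8 + 11×2 + 4×4 + 1; total 15 cycles.
15 cycles on 391: each ℓ→(−1)^(ℓ−1), product (−1)^376 = +1.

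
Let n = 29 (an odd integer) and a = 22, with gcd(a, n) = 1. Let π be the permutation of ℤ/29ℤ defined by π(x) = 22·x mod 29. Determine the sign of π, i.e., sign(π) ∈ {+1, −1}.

+1

Orbit of 4 under x↦22x: [4, 1, 22, 20, 5, 23, 13]… (length divides ord_29(22)).
Decompose π into cycles: lengths [14, 14, 1] (3 cycles, including the fixed point 0).
sign(π) = (−1)^{n − #cycles} = (−1)^{29−3} = (−1)^26 = +1.
Check: (22/29) = +1 by Zolotarev.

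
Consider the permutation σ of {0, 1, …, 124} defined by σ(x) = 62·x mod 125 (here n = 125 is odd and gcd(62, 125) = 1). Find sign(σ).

Trace 48: π^k(48) = [48, 101, 12, 119, 3, 61, 32] for k=0..6.
π_62 has 4 disjoint cycles with lengths [100, 20, 4, 1] on {0,…,124}.
With 4 cycles on 125 points, sign = (−1)^{125−4} = -1.
(62|125)_J = -1 (Zolotarev's lemma cross-check).

-1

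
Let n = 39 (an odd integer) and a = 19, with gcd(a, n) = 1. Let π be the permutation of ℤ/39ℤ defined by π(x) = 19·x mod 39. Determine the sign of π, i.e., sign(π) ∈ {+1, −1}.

-1

Orbit of 7 under x↦19x: [7, 16, 31, 4, 37, 1, 19]… (length divides ord_39(19)).
Cycle type of π: 12×3 + 1×3; total 6 cycles.
n − c = 39 − 6 = 33; sign = (−1)^33 = -1.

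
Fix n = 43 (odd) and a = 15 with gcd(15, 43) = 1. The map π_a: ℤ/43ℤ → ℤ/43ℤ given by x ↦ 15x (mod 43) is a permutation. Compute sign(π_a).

+1

Orbit of 21 under x↦15x: [21, 14, 38, 11, 36, 24, 16]… (length divides ord_43(15)).
3 cycles of lengths [21, 21, 1].
sign(π) = (−1)^{n − #cycles} = (−1)^{43−3} = (−1)^40 = +1.
The Jacobi symbol (15|43) = +1 (Zolotarev) agrees.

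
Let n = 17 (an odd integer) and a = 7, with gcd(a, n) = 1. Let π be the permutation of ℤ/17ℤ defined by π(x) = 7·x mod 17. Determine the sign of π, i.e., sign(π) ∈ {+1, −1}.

Start at x=4: 4 → 11 → 9 → 12 → 16 → 10 → 2 → … (one orbit).
π_7 has 2 disjoint cycles with lengths [16, 1] on {0,…,16}.
Σ(ℓ_i−1) = 17−2 = 15; sign = (−1)^15 = -1.
Via Zolotarev, sign(π_{7}) = (7|17) = -1.

-1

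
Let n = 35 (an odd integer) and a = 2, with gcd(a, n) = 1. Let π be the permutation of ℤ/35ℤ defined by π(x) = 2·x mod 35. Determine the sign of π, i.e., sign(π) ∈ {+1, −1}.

Orbit of 9 under x↦2x: [9, 18, 1, 2, 4, 8, 16]… (length divides ord_35(2)).
Cycle lengths of π_2 on ℤ/35ℤ: [12, 12, 4, 3, 3, 1]; 6 cycles in total.
With 6 cycles on 35 points, sign = (−1)^{35−6} = -1.
Check: (2/35) = -1 by Zolotarev.

-1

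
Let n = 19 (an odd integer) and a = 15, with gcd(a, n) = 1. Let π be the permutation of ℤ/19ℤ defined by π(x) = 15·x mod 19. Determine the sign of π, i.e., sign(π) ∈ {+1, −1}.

Trace 16: π^k(16) = [16, 12, 9, 2, 11, 13, 5] for k=0..6.
Decompose π into cycles: lengths [18, 1] (2 cycles, including the fixed point 0).
Σ(ℓ_i−1) = 19−2 = 17; sign = (−1)^17 = -1.
(15|19)_J = -1 (Zolotarev's lemma cross-check).

-1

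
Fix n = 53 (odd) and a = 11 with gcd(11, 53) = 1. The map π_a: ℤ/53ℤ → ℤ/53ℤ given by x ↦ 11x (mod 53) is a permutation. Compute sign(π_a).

+1

Trace 46: π^k(46) = [46, 29, 1, 11, 15, 6, 13] for k=0..6.
The orbit structure of x ↦ 11x mod 53: 3 orbits of sizes [26, 26, 1].
n − c = 53 − 3 = 50; sign = (−1)^50 = +1.
(11|53)_J = +1 (Zolotarev's lemma cross-check).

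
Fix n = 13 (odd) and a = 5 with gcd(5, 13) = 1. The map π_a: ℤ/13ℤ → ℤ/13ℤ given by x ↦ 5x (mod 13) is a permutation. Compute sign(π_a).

-1

Start at x=8: 8 → 1 → 5 → 12 → 8 (one orbit).
Cycle type of π: 4×3 + 1; total 4 cycles.
With 4 cycles on 13 points, sign = (−1)^{13−4} = -1.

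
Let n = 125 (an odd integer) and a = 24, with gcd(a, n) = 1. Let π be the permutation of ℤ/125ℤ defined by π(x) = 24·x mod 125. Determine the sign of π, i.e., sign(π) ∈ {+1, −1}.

+1

Start at x=99: 99 → 1 → 24 → 76 → 74 → 26 → 124 → … (one orbit).
Cycle lengths of π_24 on ℤ/125ℤ: [10, 10, 10, 10, 10, 10, 10, 10, 10, 10, 2, 2, 2, 2, 2, 2, 2, 2, 2, 2, 2, 2, 1]; 23 cycles in total.
n − c = 125 − 23 = 102; sign = (−1)^102 = +1.
Check: (24/125) = +1 by Zolotarev.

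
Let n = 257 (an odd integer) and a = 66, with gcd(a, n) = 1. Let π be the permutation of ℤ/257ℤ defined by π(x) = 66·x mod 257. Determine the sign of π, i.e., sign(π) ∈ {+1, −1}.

Trace 198: π^k(198) = [198, 218, 253, 250, 52, 91, 95] for k=0..6.
π_66 has 2 disjoint cycles with lengths [256, 1] on {0,…,256}.
Σ(ℓ_i−1) = 257−2 = 255; sign = (−1)^255 = -1.
Zolotarev: (66|257) = -1, matching the cycle-count sign.

-1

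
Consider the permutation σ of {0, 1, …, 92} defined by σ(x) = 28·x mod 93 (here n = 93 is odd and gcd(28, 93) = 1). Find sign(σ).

+1

Orbit of 1 under x↦28x: [1, 28, 40, 4, 19, 67, 16]… (length divides ord_93(28)).
Decompose π into cycles: lengths [15, 15, 15, 15, 15, 15, 1, 1, 1] (9 cycles, including the fixed point 0).
9 cycles on 93: each ℓ→(−1)^(ℓ−1), product (−1)^84 = +1.
The Jacobi symbol (28|93) = +1 (Zolotarev) agrees.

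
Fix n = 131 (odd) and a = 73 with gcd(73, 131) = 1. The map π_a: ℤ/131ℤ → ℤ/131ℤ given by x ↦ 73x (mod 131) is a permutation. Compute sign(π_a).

-1

Start at x=53: 53 → 70 → 1 → 73 → 89 → 78 → 61 → … (one orbit).
14 cycles of lengths [10, 10, 10, 10, 10, 10, 10, 10, 10, 10, 10, 10, 10, 1].
n − c = 131 − 14 = 117; sign = (−1)^117 = -1.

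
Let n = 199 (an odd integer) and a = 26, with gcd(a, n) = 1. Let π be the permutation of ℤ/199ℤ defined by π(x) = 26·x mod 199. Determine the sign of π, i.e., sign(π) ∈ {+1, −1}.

Start at x=7: 7 → 182 → 155 → 50 → 106 → 169 → 16 → … (one orbit).
π_26 has 3 disjoint cycles with lengths [99, 99, 1] on {0,…,198}.
sign(π) = (−1)^{n − #cycles} = (−1)^{199−3} = (−1)^196 = +1.

+1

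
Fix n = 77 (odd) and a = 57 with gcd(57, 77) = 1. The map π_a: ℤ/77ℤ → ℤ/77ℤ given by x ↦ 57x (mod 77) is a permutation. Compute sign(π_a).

Trace 36: π^k(36) = [36, 50, 1, 57, 15, 8, 71] for k=0..6.
14 cycles of lengths [10, 10, 10, 10, 10, 10, 10, 1, 1, 1, 1, 1, 1, 1].
14 cycles on 77: each ℓ→(−1)^(ℓ−1), product (−1)^63 = -1.
(57|77)_J = -1 (Zolotarev's lemma cross-check).

-1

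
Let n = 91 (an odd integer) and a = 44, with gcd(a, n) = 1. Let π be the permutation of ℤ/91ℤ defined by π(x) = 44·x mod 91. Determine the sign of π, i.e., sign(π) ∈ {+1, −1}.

Orbit of 86 under x↦44x: [86, 53, 57, 51, 60, 1, 44]… (length divides ord_91(44)).
12 cycles of lengths [12, 12, 12, 12, 12, 12, 4, 4, 4, 3, 3, 1].
12 cycles on 91: each ℓ→(−1)^(ℓ−1), product (−1)^79 = -1.
Via Zolotarev, sign(π_{44}) = (44|91) = -1.

-1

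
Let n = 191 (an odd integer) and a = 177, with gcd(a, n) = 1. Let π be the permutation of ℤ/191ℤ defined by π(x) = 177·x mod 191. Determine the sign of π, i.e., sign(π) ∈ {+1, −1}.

Start at x=36: 36 → 69 → 180 → 154 → 136 → 6 → 107 → … (one orbit).
Cycle lengths of π_177 on ℤ/191ℤ: [19, 19, 19, 19, 19, 19, 19, 19, 19, 19, 1]; 11 cycles in total.
With 11 cycles on 191 points, sign = (−1)^{191−11} = +1.

+1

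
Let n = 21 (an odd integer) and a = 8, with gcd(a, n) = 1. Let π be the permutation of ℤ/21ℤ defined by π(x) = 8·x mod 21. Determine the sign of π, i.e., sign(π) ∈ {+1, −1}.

-1

Start at x=8: 8 → 1 → 8 (one orbit).
14 cycles of lengths [2, 2, 2, 2, 2, 2, 2, 1, 1, 1, 1, 1, 1, 1].
14 cycles on 21: each ℓ→(−1)^(ℓ−1), product (−1)^7 = -1.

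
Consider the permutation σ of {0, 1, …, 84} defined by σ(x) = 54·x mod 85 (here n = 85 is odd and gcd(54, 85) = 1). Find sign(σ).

-1

Orbit of 66 under x↦54x: [66, 79, 16, 14, 76, 24, 21]… (length divides ord_85(54)).
π_54 has 8 disjoint cycles with lengths [16, 16, 16, 16, 16, 2, 2, 1] on {0,…,84}.
With 8 cycles on 85 points, sign = (−1)^{85−8} = -1.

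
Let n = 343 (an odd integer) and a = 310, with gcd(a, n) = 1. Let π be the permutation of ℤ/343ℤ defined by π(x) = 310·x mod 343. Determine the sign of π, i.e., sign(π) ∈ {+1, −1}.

Trace 102: π^k(102) = [102, 64, 289, 67, 190, 247, 81] for k=0..6.
7 cycles of lengths [147, 147, 21, 21, 3, 3, 1].
7 cycles on 343: each ℓ→(−1)^(ℓ−1), product (−1)^336 = +1.

+1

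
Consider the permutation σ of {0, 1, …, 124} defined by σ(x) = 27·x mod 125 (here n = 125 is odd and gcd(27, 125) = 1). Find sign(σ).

Orbit of 48 under x↦27x: [48, 46, 117, 34, 43, 36, 97]… (length divides ord_125(27)).
π_27 has 4 disjoint cycles with lengths [100, 20, 4, 1] on {0,…,124}.
sign(π) = (−1)^{n − #cycles} = (−1)^{125−4} = (−1)^121 = -1.
Zolotarev: (27|125) = -1, matching the cycle-count sign.

-1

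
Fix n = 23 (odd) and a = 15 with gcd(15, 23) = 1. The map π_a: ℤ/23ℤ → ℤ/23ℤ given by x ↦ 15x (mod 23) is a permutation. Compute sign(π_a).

Orbit of 19 under x↦15x: [19, 9, 20, 1, 15, 18, 17]… (length divides ord_23(15)).
Cycle type of π: 22 + 1; total 2 cycles.
n − c = 23 − 2 = 21; sign = (−1)^21 = -1.
The Jacobi symbol (15|23) = -1 (Zolotarev) agrees.

-1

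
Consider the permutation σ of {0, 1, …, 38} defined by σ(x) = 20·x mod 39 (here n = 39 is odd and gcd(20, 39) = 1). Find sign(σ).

Start at x=8: 8 → 4 → 2 → 1 → 20 → 10 → 5 → … (one orbit).
π_20 has 5 disjoint cycles with lengths [12, 12, 12, 2, 1] on {0,…,38}.
5 cycles on 39: each ℓ→(−1)^(ℓ−1), product (−1)^34 = +1.

+1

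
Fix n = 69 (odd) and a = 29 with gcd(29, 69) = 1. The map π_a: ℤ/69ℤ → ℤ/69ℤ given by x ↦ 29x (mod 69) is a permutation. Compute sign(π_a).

-1

Start at x=41: 41 → 16 → 50 → 1 → 29 → 13 → 32 → … (one orbit).
Decompose π into cycles: lengths [22, 22, 11, 11, 2, 1] (6 cycles, including the fixed point 0).
6 cycles on 69: each ℓ→(−1)^(ℓ−1), product (−1)^63 = -1.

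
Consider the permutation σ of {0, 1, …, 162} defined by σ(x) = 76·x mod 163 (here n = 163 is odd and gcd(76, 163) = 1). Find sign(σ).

-1

Start at x=18: 18 → 64 → 137 → 143 → 110 → 47 → 149 → … (one orbit).
Decompose π into cycles: lengths [162, 1] (2 cycles, including the fixed point 0).
Σ(ℓ_i−1) = 163−2 = 161; sign = (−1)^161 = -1.
(76|163)_J = -1 (Zolotarev's lemma cross-check).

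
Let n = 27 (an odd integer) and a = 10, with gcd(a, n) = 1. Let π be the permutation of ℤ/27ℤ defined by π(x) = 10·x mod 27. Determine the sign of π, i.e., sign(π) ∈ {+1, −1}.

+1

Trace 1: π^k(1) = [1, 10, 19] for k=0..2.
The orbit structure of x ↦ 10x mod 27: 15 orbits of sizes [3, 3, 3, 3, 3, 3, 1, 1, 1, 1, 1, 1, 1, 1, 1].
27 − 15 = 12 transpositions; sign(π) = (−1)^12 = +1.
(10|27)_J = +1 (Zolotarev's lemma cross-check).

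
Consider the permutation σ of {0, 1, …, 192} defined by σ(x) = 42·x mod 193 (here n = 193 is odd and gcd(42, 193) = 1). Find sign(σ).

Orbit of 112 under x↦42x: [112, 72, 129, 14, 9, 185, 50]… (length divides ord_193(42)).
Decompose π into cycles: lengths [32, 32, 32, 32, 32, 32, 1] (7 cycles, including the fixed point 0).
7 cycles on 193: each ℓ→(−1)^(ℓ−1), product (−1)^186 = +1.

+1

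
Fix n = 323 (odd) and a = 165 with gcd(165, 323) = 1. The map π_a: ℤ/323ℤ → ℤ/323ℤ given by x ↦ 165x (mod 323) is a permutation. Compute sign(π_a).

+1

Start at x=318: 318 → 144 → 181 → 149 → 37 → 291 → 211 → … (one orbit).
π_165 has 5 disjoint cycles with lengths [144, 144, 18, 16, 1] on {0,…,322}.
Σ(ℓ_i−1) = 323−5 = 318; sign = (−1)^318 = +1.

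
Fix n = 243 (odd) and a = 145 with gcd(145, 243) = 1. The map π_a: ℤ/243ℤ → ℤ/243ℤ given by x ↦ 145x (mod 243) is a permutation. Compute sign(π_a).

Orbit of 145 under x↦145x: [145, 127, 190, 91, 73, 136, 37]… (length divides ord_243(145)).
27 cycles of lengths [27, 27, 27, 27, 27, 27, 9, 9, 9, 9, 9, 9, 3, 3, 3, 3, 3, 3, 1, 1, 1, 1, 1, 1, 1, 1, 1].
27 cycles on 243: each ℓ→(−1)^(ℓ−1), product (−1)^216 = +1.

+1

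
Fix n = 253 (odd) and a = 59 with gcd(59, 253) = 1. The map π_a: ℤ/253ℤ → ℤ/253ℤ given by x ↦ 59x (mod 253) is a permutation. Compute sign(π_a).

+1

Orbit of 170 under x↦59x: [170, 163, 3, 177, 70, 82, 31]… (length divides ord_253(59)).
9 cycles of lengths [55, 55, 55, 55, 11, 11, 5, 5, 1].
253 − 9 = 244 transpositions; sign(π) = (−1)^244 = +1.
The Jacobi symbol (59|253) = +1 (Zolotarev) agrees.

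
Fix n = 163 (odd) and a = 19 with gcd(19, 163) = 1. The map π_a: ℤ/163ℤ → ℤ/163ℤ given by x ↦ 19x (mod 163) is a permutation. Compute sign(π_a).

Orbit of 19 under x↦19x: [19, 35, 13, 84, 129, 6, 114]… (length divides ord_163(19)).
2 cycles of lengths [162, 1].
With 2 cycles on 163 points, sign = (−1)^{163−2} = -1.
Check: (19/163) = -1 by Zolotarev.

-1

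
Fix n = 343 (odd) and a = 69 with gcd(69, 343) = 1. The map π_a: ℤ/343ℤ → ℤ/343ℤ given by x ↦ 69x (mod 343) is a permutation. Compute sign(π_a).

-1

Start at x=120: 120 → 48 → 225 → 90 → 36 → 83 → 239 → … (one orbit).
Cycle type of π: 98×3 + 14×3 + 2×3 + 1; total 10 cycles.
n − c = 343 − 10 = 333; sign = (−1)^333 = -1.
Via Zolotarev, sign(π_{69}) = (69|343) = -1.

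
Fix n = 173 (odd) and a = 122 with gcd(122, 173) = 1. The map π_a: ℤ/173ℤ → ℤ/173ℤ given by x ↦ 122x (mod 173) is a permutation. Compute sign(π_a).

+1

Trace 56: π^k(56) = [56, 85, 163, 164, 113, 119, 159] for k=0..6.
Decompose π into cycles: lengths [86, 86, 1] (3 cycles, including the fixed point 0).
3 cycles on 173: each ℓ→(−1)^(ℓ−1), product (−1)^170 = +1.
The Jacobi symbol (122|173) = +1 (Zolotarev) agrees.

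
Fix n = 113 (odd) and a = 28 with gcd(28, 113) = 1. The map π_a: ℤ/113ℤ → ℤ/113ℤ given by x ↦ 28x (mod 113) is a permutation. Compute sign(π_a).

+1

Trace 106: π^k(106) = [106, 30, 49, 16, 109, 1, 28] for k=0..6.
17 cycles of lengths [7, 7, 7, 7, 7, 7, 7, 7, 7, 7, 7, 7, 7, 7, 7, 7, 1].
17 cycles on 113: each ℓ→(−1)^(ℓ−1), product (−1)^96 = +1.
(28|113)_J = +1 (Zolotarev's lemma cross-check).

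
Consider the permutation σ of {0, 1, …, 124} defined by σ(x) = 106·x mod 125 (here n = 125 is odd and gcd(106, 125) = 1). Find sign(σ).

Trace 31: π^k(31) = [31, 36, 66, 121, 76, 56, 61] for k=0..6.
13 cycles of lengths [25, 25, 25, 25, 5, 5, 5, 5, 1, 1, 1, 1, 1].
125 − 13 = 112 transpositions; sign(π) = (−1)^112 = +1.

+1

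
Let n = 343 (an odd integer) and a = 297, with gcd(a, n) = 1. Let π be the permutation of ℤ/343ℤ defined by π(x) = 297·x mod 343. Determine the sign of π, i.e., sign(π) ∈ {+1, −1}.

-1

Start at x=262: 262 → 296 → 104 → 18 → 201 → 15 → 339 → … (one orbit).
π_297 has 4 disjoint cycles with lengths [294, 42, 6, 1] on {0,…,342}.
4 cycles on 343: each ℓ→(−1)^(ℓ−1), product (−1)^339 = -1.
Zolotarev: (297|343) = -1, matching the cycle-count sign.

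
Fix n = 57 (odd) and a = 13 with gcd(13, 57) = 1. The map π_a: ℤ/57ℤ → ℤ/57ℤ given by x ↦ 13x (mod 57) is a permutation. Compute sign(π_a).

Trace 31: π^k(31) = [31, 4, 52, 49, 10, 16, 37] for k=0..6.
6 cycles of lengths [18, 18, 18, 1, 1, 1].
With 6 cycles on 57 points, sign = (−1)^{57−6} = -1.
Check: (13/57) = -1 by Zolotarev.

-1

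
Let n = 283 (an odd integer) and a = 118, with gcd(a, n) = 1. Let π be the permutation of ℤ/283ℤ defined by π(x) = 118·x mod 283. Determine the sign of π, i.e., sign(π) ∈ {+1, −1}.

Trace 104: π^k(104) = [104, 103, 268, 211, 277, 141, 224] for k=0..6.
The orbit structure of x ↦ 118x mod 283: 2 orbits of sizes [282, 1].
n − c = 283 − 2 = 281; sign = (−1)^281 = -1.
(118|283)_J = -1 (Zolotarev's lemma cross-check).

-1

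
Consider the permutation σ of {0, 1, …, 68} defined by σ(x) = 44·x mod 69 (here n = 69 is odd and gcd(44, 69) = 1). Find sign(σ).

+1

Trace 52: π^k(52) = [52, 11, 1, 44, 4, 38, 16] for k=0..6.
Cycle type of π: 22×3 + 2 + 1; total 5 cycles.
Σ(ℓ_i−1) = 69−5 = 64; sign = (−1)^64 = +1.
(44|69)_J = +1 (Zolotarev's lemma cross-check).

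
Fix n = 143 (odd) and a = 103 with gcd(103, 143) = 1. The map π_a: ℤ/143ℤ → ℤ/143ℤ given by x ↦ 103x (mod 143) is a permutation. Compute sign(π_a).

Trace 25: π^k(25) = [25, 1, 103, 27, 64, 14, 12] for k=0..6.
Cycle type of π: 10×12 + 5×2 + 2×6 + 1; total 21 cycles.
143 − 21 = 122 transpositions; sign(π) = (−1)^122 = +1.

+1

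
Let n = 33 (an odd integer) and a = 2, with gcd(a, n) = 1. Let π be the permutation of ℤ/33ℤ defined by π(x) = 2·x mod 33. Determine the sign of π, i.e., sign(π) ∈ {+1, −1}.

Start at x=1: 1 → 2 → 4 → 8 → 16 → 32 → 31 → … (one orbit).
5 cycles of lengths [10, 10, 10, 2, 1].
With 5 cycles on 33 points, sign = (−1)^{33−5} = +1.
Check: (2/33) = +1 by Zolotarev.

+1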